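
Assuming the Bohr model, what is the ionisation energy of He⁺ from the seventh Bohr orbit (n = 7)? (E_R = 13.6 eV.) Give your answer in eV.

1.11 eV

E_n = −E_R·Z²/n² = −13.6 × 2²/7² eV = -1.11 eV
Ionisation energy = −E_n = 1.11 eV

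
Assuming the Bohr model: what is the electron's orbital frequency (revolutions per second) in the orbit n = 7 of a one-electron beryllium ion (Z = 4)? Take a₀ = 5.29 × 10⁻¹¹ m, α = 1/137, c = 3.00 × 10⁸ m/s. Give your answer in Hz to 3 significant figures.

r = n²a₀/Z = 6.48 × 10⁻¹⁰ m, v = Zαc/n = 1.25 × 10⁶ m/s
f = v/(2πr) = 3.07 × 10¹⁴ Hz

3.07 × 10¹⁴ Hz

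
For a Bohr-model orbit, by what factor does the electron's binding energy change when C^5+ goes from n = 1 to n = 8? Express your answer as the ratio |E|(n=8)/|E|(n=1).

1/64

|E| ∝ Z^2 · n^-2; with Z fixed, |E| ∝ n^-2.
|E|(n=8)/|E|(n=1) = (8/1)^-2 = 1/64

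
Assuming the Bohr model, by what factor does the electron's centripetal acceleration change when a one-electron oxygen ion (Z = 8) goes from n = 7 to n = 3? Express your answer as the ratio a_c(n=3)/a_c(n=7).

2401/81

a_c ∝ Z^3 · n^-4; with Z fixed, a_c ∝ n^-4.
a_c(n=3)/a_c(n=7) = (3/7)^-4 = 2401/81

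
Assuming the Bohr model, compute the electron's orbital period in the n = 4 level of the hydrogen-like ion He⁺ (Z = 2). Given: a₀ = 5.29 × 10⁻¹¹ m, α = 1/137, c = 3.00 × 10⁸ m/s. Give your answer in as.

r = n²a₀/Z = 4²·5.29 × 10⁻¹¹/2 = 4.23 × 10⁻¹⁰ m
v = Zαc/n = 2·0.00730·3.00 × 10⁸/4 = 1.09 × 10⁶ m/s
T = 2πr/v = 2.43 × 10⁻¹⁵ s = 2430 as

2430 as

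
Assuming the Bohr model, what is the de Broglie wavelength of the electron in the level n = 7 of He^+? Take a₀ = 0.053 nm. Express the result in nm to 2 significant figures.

1.2 nm

The Bohr quantisation condition is nλ = 2πr_n.
r_n = n²a₀/Z = 1.3 nm
λ = 2πr_n/n = 2π·1.3/7 = 1.2 nm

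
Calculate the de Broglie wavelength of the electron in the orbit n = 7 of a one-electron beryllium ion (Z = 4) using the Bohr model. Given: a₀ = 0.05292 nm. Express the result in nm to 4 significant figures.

The Bohr quantisation condition is nλ = 2πr_n.
r_n = n²a₀/Z = 0.6483 nm
λ = 2πr_n/n = 2π·0.6483/7 = 0.5819 nm

0.5819 nm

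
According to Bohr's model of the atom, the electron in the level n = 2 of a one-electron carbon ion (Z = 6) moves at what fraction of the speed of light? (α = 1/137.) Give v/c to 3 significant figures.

0.0219

v_n = Zαc/n, so v/c = Zα/n = 6 × 0.00730 / 2 = 0.0219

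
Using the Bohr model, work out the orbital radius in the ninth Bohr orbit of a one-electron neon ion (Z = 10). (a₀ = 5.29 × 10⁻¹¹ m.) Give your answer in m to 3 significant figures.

r_n = n²a₀/Z = 9² × 5.29 × 10⁻¹¹ / 10
    = 81 × 5.29 × 10⁻¹¹ / 10 = 4.28 × 10⁻¹⁰ m

4.28 × 10⁻¹⁰ m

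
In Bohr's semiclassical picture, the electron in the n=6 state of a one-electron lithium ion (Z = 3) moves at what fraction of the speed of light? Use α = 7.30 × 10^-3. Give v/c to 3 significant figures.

0.00365

v_n = Zαc/n, so v/c = Zα/n = 3 × 0.00730 / 6 = 0.00365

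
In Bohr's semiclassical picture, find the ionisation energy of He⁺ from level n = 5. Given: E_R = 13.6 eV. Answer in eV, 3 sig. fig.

E_n = −E_R·Z²/n² = −13.6 × 2²/5² eV = -2.18 eV
Ionisation energy = −E_n = 2.18 eV

2.18 eV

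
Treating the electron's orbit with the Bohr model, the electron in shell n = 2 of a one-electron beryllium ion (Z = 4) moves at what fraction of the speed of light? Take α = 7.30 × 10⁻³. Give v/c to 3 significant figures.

v_n = Zαc/n, so v/c = Zα/n = 4 × 0.00730 / 2 = 0.0146

0.0146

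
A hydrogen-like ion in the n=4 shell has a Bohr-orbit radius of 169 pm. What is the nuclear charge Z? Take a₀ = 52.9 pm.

r_n = n²a₀/Z ⇒ Z = n²a₀/r = 4² × 52.9 / 169 ≈ 5.01
Z = 5

5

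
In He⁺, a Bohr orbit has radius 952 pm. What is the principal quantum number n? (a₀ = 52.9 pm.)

6

r_n = n²a₀/Z ⇒ n² = rZ/a₀ = 952 × 2 / 52.9 ≈ 35.99
n = 6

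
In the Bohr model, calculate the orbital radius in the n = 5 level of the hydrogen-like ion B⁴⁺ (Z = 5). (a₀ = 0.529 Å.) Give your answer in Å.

2.65 Å

r_n = n²a₀/Z = 5² × 0.529 / 5
    = 25 × 0.529 / 5 = 2.65 Å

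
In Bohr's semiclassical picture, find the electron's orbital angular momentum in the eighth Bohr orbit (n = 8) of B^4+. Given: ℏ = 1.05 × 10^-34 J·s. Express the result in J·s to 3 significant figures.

8.40 × 10^-34 J·s

L_n = nℏ = 8 × 1.05 × 10^-34 = 8.40 × 10^-34 J·s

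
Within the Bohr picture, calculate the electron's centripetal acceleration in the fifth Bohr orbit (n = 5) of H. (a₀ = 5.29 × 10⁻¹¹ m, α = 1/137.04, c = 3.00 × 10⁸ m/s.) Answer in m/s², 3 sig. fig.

r = n²a₀/Z = 1.32 × 10⁻⁹ m, v = Zαc/n = 4.38 × 10⁵ m/s
a = v²/r = (4.38 × 10⁵)² / 1.32 × 10⁻⁹ = 1.45 × 10²⁰ m/s²

1.45 × 10²⁰ m/s²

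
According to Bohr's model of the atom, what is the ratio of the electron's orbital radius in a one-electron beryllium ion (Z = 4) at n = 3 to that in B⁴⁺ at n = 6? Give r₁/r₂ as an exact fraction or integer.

5/16

r ∝ Z^-1 · n^2
r₁/r₂ = (4/5)^-1 · (3/6)^2 = 5/16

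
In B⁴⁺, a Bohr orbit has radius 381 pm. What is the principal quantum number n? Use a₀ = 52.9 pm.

6

r_n = n²a₀/Z ⇒ n² = rZ/a₀ = 381 × 5 / 52.9 ≈ 36.01
n = 6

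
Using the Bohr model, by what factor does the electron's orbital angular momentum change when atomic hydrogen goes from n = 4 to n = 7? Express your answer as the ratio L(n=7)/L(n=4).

L = nℏ depends only on n, so L ∝ n.
L(n=7)/L(n=4) = (7/4)^1 = 7/4

7/4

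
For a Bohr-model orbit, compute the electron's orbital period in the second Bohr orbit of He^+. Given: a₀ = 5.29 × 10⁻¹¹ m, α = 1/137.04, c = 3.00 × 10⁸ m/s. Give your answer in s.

3.04 × 10⁻¹⁶ s

r = n²a₀/Z = 2²·5.29 × 10⁻¹¹/2 = 1.06 × 10⁻¹⁰ m
v = Zαc/n = 2·0.00730·3.00 × 10⁸/2 = 2.19 × 10⁶ m/s
T = 2πr/v = 3.04 × 10⁻¹⁶ s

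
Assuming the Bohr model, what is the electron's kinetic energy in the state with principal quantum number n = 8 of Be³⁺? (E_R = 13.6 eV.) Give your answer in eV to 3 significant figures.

For a Coulomb orbit the virial theorem gives K = −E_n.
E_n = −E_R·Z²/n², so K = E_R·Z²/n² = 13.6 × 4²/8² = 3.40 eV

3.40 eV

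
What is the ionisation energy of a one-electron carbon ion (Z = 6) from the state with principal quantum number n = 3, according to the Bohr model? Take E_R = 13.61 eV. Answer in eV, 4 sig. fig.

E_n = −E_R·Z²/n² = −13.61 × 6²/3² eV = -54.44 eV
Ionisation energy = −E_n = 54.44 eV

54.44 eV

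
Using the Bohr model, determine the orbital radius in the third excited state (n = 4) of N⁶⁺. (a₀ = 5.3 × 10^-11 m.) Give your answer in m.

1.2 × 10^-10 m

r_n = n²a₀/Z = 4² × 5.3 × 10^-11 / 7
    = 16 × 5.3 × 10^-11 / 7 = 1.2 × 10^-10 m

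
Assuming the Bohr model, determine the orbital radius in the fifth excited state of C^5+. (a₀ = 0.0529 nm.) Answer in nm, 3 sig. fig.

r_n = n²a₀/Z = 6² × 0.0529 / 6
    = 36 × 0.0529 / 6 = 0.317 nm

0.317 nm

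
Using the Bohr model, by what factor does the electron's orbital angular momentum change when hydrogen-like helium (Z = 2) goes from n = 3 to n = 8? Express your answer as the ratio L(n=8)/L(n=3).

8/3

L = nℏ depends only on n, so L ∝ n.
L(n=8)/L(n=3) = (8/3)^1 = 8/3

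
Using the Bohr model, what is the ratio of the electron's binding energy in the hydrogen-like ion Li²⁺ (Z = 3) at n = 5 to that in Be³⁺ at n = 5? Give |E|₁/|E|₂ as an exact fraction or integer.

|E| ∝ Z^2 · n^-2
|E|₁/|E|₂ = (3/4)^2 · (5/5)^-2 = 9/16

9/16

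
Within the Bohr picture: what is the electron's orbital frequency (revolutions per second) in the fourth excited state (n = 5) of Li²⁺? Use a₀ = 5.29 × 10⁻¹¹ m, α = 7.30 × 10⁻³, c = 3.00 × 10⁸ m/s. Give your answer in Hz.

4.74 × 10¹⁴ Hz

r = n²a₀/Z = 4.41 × 10⁻¹⁰ m, v = Zαc/n = 1.31 × 10⁶ m/s
f = v/(2πr) = 4.74 × 10¹⁴ Hz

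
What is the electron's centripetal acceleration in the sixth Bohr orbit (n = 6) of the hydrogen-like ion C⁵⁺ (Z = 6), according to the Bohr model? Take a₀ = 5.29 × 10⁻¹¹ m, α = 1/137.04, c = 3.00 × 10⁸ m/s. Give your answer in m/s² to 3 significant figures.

1.51 × 10²² m/s²

r = n²a₀/Z = 3.17 × 10⁻¹⁰ m, v = Zαc/n = 2.19 × 10⁶ m/s
a = v²/r = (2.19 × 10⁶)² / 3.17 × 10⁻¹⁰ = 1.51 × 10²² m/s²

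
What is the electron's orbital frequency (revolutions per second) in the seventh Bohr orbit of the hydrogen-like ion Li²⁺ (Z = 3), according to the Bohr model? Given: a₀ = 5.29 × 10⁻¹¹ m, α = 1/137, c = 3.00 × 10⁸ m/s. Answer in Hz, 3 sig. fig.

1.73 × 10¹⁴ Hz

r = n²a₀/Z = 8.64 × 10⁻¹⁰ m, v = Zαc/n = 9.38 × 10⁵ m/s
f = v/(2πr) = 1.73 × 10¹⁴ Hz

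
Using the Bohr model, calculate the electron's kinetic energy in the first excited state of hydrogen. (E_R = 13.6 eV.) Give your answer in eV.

3.40 eV

For a Coulomb orbit the virial theorem gives K = −E_n.
E_n = −E_R·Z²/n², so K = E_R·Z²/n² = 13.6 × 1²/2² = 3.40 eV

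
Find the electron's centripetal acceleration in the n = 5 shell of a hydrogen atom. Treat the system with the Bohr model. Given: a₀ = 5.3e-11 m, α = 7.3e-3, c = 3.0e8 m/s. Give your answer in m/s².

1.4e20 m/s²

r = n²a₀/Z = 1.3e-9 m, v = Zαc/n = 4.4e5 m/s
a = v²/r = (4.4e5)² / 1.3e-9 = 1.4e20 m/s²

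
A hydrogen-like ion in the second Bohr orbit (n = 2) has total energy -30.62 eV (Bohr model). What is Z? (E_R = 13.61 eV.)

E_n = −E_R Z²/n² ⇒ Z² = −E_n n²/E_R = 30.62 × 2² / 13.61 ≈ 9.00
Z = 3

3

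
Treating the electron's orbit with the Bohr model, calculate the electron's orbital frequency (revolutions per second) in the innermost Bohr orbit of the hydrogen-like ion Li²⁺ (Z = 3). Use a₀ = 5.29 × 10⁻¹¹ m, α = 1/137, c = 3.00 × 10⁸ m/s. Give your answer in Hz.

5.93 × 10¹⁶ Hz

r = n²a₀/Z = 1.76 × 10⁻¹¹ m, v = Zαc/n = 6.57 × 10⁶ m/s
f = v/(2πr) = 5.93 × 10¹⁶ Hz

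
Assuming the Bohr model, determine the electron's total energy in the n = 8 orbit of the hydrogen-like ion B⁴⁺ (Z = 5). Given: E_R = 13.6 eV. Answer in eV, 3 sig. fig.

E_n = −E_R·Z²/n² = −13.6 × 5²/8² = -5.31 eV

-5.31 eV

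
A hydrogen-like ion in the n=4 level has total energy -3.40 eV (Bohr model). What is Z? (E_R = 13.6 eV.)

2

E_n = −E_R Z²/n² ⇒ Z² = −E_n n²/E_R = 3.40 × 4² / 13.6 ≈ 4.00
Z = 2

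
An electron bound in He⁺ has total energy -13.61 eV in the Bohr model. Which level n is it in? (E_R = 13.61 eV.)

E_n = −E_R Z²/n² ⇒ n² = E_R Z²/(−E_n) = 13.61 × 2² / 13.61 ≈ 4.00
n = 2

2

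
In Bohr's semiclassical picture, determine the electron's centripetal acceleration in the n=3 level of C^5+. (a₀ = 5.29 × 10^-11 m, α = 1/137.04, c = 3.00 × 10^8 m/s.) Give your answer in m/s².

2.42 × 10^23 m/s²

r = n²a₀/Z = 7.94 × 10^-11 m, v = Zαc/n = 4.38 × 10^6 m/s
a = v²/r = (4.38 × 10^6)² / 7.94 × 10^-11 = 2.42 × 10^23 m/s²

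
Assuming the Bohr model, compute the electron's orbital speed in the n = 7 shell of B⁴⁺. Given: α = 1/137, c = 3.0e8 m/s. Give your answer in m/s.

1.6e6 m/s

v_n = Zαc/n = 5 × 0.0073 × 3.0e8 / 7
    = 1.6e6 m/s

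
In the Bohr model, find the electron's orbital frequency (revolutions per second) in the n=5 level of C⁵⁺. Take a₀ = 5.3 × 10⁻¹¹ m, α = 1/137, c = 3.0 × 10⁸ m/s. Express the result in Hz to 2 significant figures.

1.9 × 10¹⁵ Hz

r = n²a₀/Z = 2.2 × 10⁻¹⁰ m, v = Zαc/n = 2.6 × 10⁶ m/s
f = v/(2πr) = 1.9 × 10¹⁵ Hz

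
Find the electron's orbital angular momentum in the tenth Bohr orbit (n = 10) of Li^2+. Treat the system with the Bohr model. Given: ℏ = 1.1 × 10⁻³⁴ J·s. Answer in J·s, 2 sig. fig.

L_n = nℏ = 10 × 1.1 × 10⁻³⁴ = 1.1 × 10⁻³³ J·s

1.1 × 10⁻³³ J·s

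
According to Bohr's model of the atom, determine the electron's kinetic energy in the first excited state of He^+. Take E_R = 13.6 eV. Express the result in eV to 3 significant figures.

13.6 eV

For a Coulomb orbit the virial theorem gives K = −E_n.
E_n = −E_R·Z²/n², so K = E_R·Z²/n² = 13.6 × 2²/2² = 13.6 eV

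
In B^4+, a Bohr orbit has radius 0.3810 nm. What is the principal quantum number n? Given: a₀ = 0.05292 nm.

r_n = n²a₀/Z ⇒ n² = rZ/a₀ = 0.3810 × 5 / 0.05292 ≈ 36.00
n = 6

6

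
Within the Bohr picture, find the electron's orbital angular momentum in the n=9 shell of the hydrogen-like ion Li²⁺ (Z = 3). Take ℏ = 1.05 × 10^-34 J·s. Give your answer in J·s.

L_n = nℏ = 9 × 1.05 × 10^-34 = 9.45 × 10^-34 J·s

9.45 × 10^-34 J·s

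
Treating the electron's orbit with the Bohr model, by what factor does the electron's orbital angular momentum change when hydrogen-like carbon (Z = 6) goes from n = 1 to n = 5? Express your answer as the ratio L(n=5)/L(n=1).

5

L = nℏ depends only on n, so L ∝ n.
L(n=5)/L(n=1) = (5/1)^1 = 5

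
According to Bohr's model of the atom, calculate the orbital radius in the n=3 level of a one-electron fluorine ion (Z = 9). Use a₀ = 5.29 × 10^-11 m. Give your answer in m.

r_n = n²a₀/Z = 3² × 5.29 × 10^-11 / 9
    = 9 × 5.29 × 10^-11 / 9 = 5.29 × 10^-11 m

5.29 × 10^-11 m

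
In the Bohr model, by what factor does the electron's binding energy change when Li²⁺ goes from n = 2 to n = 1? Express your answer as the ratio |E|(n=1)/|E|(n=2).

4

|E| ∝ Z^2 · n^-2; with Z fixed, |E| ∝ n^-2.
|E|(n=1)/|E|(n=2) = (1/2)^-2 = 4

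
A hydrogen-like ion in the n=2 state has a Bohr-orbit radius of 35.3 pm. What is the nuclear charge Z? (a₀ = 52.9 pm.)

6

r_n = n²a₀/Z ⇒ Z = n²a₀/r = 2² × 52.9 / 35.3 ≈ 5.99
Z = 6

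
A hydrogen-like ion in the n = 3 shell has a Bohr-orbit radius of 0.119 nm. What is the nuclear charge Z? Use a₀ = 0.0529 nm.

4

r_n = n²a₀/Z ⇒ Z = n²a₀/r = 3² × 0.0529 / 0.119 ≈ 4.00
Z = 4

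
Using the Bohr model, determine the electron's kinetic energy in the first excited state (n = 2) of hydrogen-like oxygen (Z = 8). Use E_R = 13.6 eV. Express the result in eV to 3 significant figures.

For a Coulomb orbit the virial theorem gives K = −E_n.
E_n = −E_R·Z²/n², so K = E_R·Z²/n² = 13.6 × 8²/2² = 218 eV

218 eV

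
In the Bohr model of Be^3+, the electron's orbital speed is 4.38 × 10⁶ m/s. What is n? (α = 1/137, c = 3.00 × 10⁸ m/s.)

2

v_n = Zαc/n ⇒ n = Zαc/v = 4 × 0.00730 × 3.00 × 10⁸ / 4.38 × 10⁶ ≈ 2.00
n = 2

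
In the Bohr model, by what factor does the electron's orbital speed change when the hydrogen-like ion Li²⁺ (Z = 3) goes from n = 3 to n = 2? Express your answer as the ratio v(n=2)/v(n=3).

3/2

v ∝ Z^1 · n^-1; with Z fixed, v ∝ n^-1.
v(n=2)/v(n=3) = (2/3)^-1 = 3/2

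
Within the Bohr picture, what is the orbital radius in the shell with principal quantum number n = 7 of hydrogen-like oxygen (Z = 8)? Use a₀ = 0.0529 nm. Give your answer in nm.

r_n = n²a₀/Z = 7² × 0.0529 / 8
    = 49 × 0.0529 / 8 = 0.324 nm

0.324 nm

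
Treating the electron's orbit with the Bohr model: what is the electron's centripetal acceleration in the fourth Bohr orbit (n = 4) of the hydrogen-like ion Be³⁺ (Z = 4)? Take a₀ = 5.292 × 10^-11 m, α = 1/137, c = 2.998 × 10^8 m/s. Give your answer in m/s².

2.262 × 10^22 m/s²

r = n²a₀/Z = 2.117 × 10^-10 m, v = Zαc/n = 2.188 × 10^6 m/s
a = v²/r = (2.188 × 10^6)² / 2.117 × 10^-10 = 2.262 × 10^22 m/s²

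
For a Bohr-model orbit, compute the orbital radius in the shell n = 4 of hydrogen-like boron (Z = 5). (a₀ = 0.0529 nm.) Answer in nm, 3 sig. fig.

r_n = n²a₀/Z = 4² × 0.0529 / 5
    = 16 × 0.0529 / 5 = 0.169 nm

0.169 nm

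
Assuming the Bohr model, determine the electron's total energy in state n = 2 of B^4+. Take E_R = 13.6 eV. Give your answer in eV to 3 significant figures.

-85.0 eV

E_n = −E_R·Z²/n² = −13.6 × 5²/2² = -85.0 eV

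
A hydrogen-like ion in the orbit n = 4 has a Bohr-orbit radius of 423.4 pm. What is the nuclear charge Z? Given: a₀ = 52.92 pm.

2

r_n = n²a₀/Z ⇒ Z = n²a₀/r = 4² × 52.92 / 423.4 ≈ 2.00
Z = 2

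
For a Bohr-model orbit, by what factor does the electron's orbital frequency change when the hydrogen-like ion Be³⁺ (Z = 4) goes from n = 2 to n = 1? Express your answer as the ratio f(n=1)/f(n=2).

f ∝ Z^2 · n^-3; with Z fixed, f ∝ n^-3.
f(n=1)/f(n=2) = (1/2)^-3 = 8

8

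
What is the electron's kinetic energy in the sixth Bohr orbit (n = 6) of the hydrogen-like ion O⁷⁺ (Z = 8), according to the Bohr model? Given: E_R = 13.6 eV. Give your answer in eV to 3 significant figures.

24.2 eV

For a Coulomb orbit the virial theorem gives K = −E_n.
E_n = −E_R·Z²/n², so K = E_R·Z²/n² = 13.6 × 8²/6² = 24.2 eV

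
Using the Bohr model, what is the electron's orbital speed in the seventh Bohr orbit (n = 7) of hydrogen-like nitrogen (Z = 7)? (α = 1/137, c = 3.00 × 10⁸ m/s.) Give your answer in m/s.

2.19 × 10⁶ m/s

v_n = Zαc/n = 7 × 0.00730 × 3.00 × 10⁸ / 7
    = 2.19 × 10⁶ m/s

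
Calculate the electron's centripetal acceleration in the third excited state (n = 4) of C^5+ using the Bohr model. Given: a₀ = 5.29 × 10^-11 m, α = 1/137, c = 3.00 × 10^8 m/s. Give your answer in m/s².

7.65 × 10^22 m/s²

r = n²a₀/Z = 1.41 × 10^-10 m, v = Zαc/n = 3.28 × 10^6 m/s
a = v²/r = (3.28 × 10^6)² / 1.41 × 10^-10 = 7.65 × 10^22 m/s²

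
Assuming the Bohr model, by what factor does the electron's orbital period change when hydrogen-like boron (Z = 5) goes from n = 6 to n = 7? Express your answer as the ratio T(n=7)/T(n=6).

343/216

T ∝ Z^-2 · n^3; with Z fixed, T ∝ n^3.
T(n=7)/T(n=6) = (7/6)^3 = 343/216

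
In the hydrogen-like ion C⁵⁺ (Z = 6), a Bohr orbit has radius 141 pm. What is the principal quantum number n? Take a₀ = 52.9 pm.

4

r_n = n²a₀/Z ⇒ n² = rZ/a₀ = 141 × 6 / 52.9 ≈ 15.99
n = 4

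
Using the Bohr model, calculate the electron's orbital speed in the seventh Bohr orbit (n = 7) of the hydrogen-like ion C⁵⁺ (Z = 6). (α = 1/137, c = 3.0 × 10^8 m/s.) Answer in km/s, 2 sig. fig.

1900 km/s

v_n = Zαc/n = 6 × 0.0073 × 3.0 × 10^8 / 7
    = 1900 km/s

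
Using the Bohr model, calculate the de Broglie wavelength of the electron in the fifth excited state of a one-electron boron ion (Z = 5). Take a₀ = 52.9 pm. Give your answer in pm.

The Bohr quantisation condition is nλ = 2πr_n.
r_n = n²a₀/Z = 381 pm
λ = 2πr_n/n = 2π·381/6 = 399 pm

399 pm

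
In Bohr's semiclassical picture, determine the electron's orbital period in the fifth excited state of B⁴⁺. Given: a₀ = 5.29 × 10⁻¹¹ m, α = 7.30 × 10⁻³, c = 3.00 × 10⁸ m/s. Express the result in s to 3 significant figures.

r = n²a₀/Z = 6²·5.29 × 10⁻¹¹/5 = 3.81 × 10⁻¹⁰ m
v = Zαc/n = 5·0.00730·3.00 × 10⁸/6 = 1.82 × 10⁶ m/s
T = 2πr/v = 1.31 × 10⁻¹⁵ s

1.31 × 10⁻¹⁵ s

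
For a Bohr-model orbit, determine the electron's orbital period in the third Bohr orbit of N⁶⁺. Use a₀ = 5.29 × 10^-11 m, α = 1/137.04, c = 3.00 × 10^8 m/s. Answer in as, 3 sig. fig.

r = n²a₀/Z = 3²·5.29 × 10^-11/7 = 6.80 × 10^-11 m
v = Zαc/n = 7·0.00730·3.00 × 10^8/3 = 5.11 × 10^6 m/s
T = 2πr/v = 8.37 × 10^-17 s = 83.7 as

83.7 as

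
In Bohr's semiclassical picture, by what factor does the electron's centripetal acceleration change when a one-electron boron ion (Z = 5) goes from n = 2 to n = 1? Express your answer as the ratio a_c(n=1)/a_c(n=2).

a_c ∝ Z^3 · n^-4; with Z fixed, a_c ∝ n^-4.
a_c(n=1)/a_c(n=2) = (1/2)^-4 = 16

16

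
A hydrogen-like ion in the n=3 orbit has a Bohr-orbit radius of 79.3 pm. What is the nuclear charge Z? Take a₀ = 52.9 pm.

r_n = n²a₀/Z ⇒ Z = n²a₀/r = 3² × 52.9 / 79.3 ≈ 6.00
Z = 6

6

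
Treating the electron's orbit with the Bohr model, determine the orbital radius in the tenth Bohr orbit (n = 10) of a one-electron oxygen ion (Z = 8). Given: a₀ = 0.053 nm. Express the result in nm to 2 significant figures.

r_n = n²a₀/Z = 10² × 0.053 / 8
    = 100 × 0.053 / 8 = 0.66 nm

0.66 nm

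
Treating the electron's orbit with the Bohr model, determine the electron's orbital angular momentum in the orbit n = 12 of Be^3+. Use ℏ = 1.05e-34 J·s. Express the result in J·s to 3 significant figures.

L_n = nℏ = 12 × 1.05e-34 = 1.26e-33 J·s

1.26e-33 J·s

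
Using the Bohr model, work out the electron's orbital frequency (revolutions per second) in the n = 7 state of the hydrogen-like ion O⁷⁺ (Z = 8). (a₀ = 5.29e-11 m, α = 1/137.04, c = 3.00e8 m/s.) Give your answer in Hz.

r = n²a₀/Z = 3.24e-10 m, v = Zαc/n = 2.50e6 m/s
f = v/(2πr) = 1.23e15 Hz

1.23e15 Hz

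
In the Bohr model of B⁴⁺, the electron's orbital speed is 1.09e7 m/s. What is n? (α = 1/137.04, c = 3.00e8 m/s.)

1

v_n = Zαc/n ⇒ n = Zαc/v = 5 × 0.00730 × 3.00e8 / 1.09e7 ≈ 1.00
n = 1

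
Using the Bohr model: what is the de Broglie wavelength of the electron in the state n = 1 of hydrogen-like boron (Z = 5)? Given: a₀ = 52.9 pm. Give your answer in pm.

66.5 pm

The Bohr quantisation condition is nλ = 2πr_n.
r_n = n²a₀/Z = 10.6 pm
λ = 2πr_n/n = 2π·10.6/1 = 66.5 pm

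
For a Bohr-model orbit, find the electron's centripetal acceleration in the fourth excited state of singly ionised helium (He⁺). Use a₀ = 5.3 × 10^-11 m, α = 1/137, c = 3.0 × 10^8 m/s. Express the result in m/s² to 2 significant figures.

1.2 × 10^21 m/s²

r = n²a₀/Z = 6.6 × 10^-10 m, v = Zαc/n = 8.8 × 10^5 m/s
a = v²/r = (8.8 × 10^5)² / 6.6 × 10^-10 = 1.2 × 10^21 m/s²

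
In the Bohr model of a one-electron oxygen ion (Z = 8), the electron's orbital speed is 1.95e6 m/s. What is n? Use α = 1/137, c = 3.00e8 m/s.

v_n = Zαc/n ⇒ n = Zαc/v = 8 × 0.00730 × 3.00e8 / 1.95e6 ≈ 8.98
n = 9

9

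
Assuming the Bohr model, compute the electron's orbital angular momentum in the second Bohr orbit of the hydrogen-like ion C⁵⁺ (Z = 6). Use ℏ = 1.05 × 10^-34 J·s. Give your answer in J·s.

L_n = nℏ = 2 × 1.05 × 10^-34 = 2.10 × 10^-34 J·s

2.10 × 10^-34 J·s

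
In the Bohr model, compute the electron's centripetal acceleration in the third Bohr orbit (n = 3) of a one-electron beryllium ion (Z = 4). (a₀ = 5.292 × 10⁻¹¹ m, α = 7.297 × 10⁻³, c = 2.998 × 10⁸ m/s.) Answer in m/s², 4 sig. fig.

7.145 × 10²² m/s²

r = n²a₀/Z = 1.191 × 10⁻¹⁰ m, v = Zαc/n = 2.917 × 10⁶ m/s
a = v²/r = (2.917 × 10⁶)² / 1.191 × 10⁻¹⁰ = 7.145 × 10²² m/s²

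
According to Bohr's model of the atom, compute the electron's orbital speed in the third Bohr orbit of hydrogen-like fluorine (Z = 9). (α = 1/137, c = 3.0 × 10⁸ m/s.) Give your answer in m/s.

v_n = Zαc/n = 9 × 0.0073 × 3.0 × 10⁸ / 3
    = 6.6 × 10⁶ m/s

6.6 × 10⁶ m/s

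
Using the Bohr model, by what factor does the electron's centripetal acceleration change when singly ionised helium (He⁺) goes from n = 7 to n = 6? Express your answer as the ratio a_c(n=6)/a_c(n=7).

a_c ∝ Z^3 · n^-4; with Z fixed, a_c ∝ n^-4.
a_c(n=6)/a_c(n=7) = (6/7)^-4 = 2401/1296

2401/1296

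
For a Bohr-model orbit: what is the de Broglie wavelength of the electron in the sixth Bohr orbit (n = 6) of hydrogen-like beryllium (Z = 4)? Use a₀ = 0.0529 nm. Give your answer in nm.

0.499 nm

The Bohr quantisation condition is nλ = 2πr_n.
r_n = n²a₀/Z = 0.476 nm
λ = 2πr_n/n = 2π·0.476/6 = 0.499 nm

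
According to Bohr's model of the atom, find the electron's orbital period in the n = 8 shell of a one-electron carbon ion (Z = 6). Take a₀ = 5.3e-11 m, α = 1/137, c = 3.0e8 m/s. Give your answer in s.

2.2e-15 s

r = n²a₀/Z = 8²·5.3e-11/6 = 5.7e-10 m
v = Zαc/n = 6·0.0073·3.0e8/8 = 1.6e6 m/s
T = 2πr/v = 2.2e-15 s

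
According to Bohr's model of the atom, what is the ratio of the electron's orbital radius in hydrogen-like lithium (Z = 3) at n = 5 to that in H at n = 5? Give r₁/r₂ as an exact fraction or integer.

1/3

r ∝ Z^-1 · n^2
r₁/r₂ = (3/1)^-1 · (5/5)^2 = 1/3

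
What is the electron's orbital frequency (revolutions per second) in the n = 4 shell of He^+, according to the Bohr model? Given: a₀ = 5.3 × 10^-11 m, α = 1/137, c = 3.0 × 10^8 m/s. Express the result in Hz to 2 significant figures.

4.1 × 10^14 Hz

r = n²a₀/Z = 4.2 × 10^-10 m, v = Zαc/n = 1.1 × 10^6 m/s
f = v/(2πr) = 4.1 × 10^14 Hz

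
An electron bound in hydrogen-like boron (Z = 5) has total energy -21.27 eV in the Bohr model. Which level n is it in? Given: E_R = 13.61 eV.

4

E_n = −E_R Z²/n² ⇒ n² = E_R Z²/(−E_n) = 13.61 × 5² / 21.27 ≈ 16.00
n = 4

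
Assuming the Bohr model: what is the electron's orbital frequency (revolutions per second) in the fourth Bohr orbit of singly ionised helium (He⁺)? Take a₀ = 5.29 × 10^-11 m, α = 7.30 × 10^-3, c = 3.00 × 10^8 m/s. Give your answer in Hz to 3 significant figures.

4.12 × 10^14 Hz

r = n²a₀/Z = 4.23 × 10^-10 m, v = Zαc/n = 1.09 × 10^6 m/s
f = v/(2πr) = 4.12 × 10^14 Hz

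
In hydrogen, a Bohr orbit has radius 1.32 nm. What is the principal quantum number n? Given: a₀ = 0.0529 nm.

5

r_n = n²a₀/Z ⇒ n² = rZ/a₀ = 1.32 × 1 / 0.0529 ≈ 24.95
n = 5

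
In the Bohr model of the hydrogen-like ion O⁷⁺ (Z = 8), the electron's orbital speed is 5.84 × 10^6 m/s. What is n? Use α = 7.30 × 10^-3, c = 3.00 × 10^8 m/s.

3

v_n = Zαc/n ⇒ n = Zαc/v = 8 × 0.00730 × 3.00 × 10^8 / 5.84 × 10^6 ≈ 3.00
n = 3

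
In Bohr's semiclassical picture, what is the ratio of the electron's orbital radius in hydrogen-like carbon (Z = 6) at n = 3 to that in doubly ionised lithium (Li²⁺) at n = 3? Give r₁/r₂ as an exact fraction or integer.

r ∝ Z^-1 · n^2
r₁/r₂ = (6/3)^-1 · (3/3)^2 = 1/2

1/2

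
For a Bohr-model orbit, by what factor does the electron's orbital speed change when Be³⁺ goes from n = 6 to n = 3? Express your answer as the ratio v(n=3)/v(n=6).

v ∝ Z^1 · n^-1; with Z fixed, v ∝ n^-1.
v(n=3)/v(n=6) = (3/6)^-1 = 2

2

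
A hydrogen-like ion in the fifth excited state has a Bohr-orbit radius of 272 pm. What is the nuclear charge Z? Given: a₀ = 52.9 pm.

7

r_n = n²a₀/Z ⇒ Z = n²a₀/r = 6² × 52.9 / 272 ≈ 7.00
Z = 7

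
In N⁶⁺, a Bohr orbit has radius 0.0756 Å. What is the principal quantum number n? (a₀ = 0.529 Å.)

1

r_n = n²a₀/Z ⇒ n² = rZ/a₀ = 0.0756 × 7 / 0.529 ≈ 1.00
n = 1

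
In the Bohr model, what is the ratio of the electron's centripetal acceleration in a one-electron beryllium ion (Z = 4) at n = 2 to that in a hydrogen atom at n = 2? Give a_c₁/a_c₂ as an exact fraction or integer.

64

a_c ∝ Z^3 · n^-4
a_c₁/a_c₂ = (4/1)^3 · (2/2)^-4 = 64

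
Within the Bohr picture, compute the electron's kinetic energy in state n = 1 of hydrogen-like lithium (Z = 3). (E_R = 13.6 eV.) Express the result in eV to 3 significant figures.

For a Coulomb orbit the virial theorem gives K = −E_n.
E_n = −E_R·Z²/n², so K = E_R·Z²/n² = 13.6 × 3²/1² = 122 eV

122 eV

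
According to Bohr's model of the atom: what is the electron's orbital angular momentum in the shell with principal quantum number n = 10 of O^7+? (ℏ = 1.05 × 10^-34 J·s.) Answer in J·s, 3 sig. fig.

1.05 × 10^-33 J·s

L_n = nℏ = 10 × 1.05 × 10^-34 = 1.05 × 10^-33 J·s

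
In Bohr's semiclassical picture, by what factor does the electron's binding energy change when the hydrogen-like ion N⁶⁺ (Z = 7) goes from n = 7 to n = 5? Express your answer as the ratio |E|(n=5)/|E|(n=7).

|E| ∝ Z^2 · n^-2; with Z fixed, |E| ∝ n^-2.
|E|(n=5)/|E|(n=7) = (5/7)^-2 = 49/25

49/25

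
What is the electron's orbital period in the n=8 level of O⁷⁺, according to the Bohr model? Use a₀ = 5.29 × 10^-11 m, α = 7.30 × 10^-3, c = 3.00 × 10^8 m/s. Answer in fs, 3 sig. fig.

r = n²a₀/Z = 8²·5.29 × 10^-11/8 = 4.23 × 10^-10 m
v = Zαc/n = 8·0.00730·3.00 × 10^8/8 = 2.19 × 10^6 m/s
T = 2πr/v = 1.21 × 10^-15 s = 1.21 fs

1.21 fs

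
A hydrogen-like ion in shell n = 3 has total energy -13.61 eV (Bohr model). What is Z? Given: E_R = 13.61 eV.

E_n = −E_R Z²/n² ⇒ Z² = −E_n n²/E_R = 13.61 × 3² / 13.61 ≈ 9.00
Z = 3

3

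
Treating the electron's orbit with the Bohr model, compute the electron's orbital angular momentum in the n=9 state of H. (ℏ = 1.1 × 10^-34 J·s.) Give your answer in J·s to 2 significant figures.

L_n = nℏ = 9 × 1.1 × 10^-34 = 9.9 × 10^-34 J·s

9.9 × 10^-34 J·s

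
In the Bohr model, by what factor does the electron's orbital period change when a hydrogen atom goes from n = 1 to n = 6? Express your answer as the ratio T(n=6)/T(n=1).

216

T ∝ Z^-2 · n^3; with Z fixed, T ∝ n^3.
T(n=6)/T(n=1) = (6/1)^3 = 216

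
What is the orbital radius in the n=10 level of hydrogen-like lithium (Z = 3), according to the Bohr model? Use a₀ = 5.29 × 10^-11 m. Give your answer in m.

r_n = n²a₀/Z = 10² × 5.29 × 10^-11 / 3
    = 100 × 5.29 × 10^-11 / 3 = 1.76 × 10^-9 m

1.76 × 10^-9 m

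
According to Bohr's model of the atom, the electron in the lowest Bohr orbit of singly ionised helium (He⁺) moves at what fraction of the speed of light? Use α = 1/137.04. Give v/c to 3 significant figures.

0.0146

v_n = Zαc/n, so v/c = Zα/n = 2 × 0.00730 / 1 = 0.0146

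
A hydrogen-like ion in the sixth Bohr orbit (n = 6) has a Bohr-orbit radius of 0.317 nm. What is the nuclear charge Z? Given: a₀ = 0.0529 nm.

r_n = n²a₀/Z ⇒ Z = n²a₀/r = 6² × 0.0529 / 0.317 ≈ 6.01
Z = 6

6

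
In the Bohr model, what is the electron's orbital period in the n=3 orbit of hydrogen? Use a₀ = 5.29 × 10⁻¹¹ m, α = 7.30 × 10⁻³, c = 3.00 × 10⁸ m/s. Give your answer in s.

r = n²a₀/Z = 3²·5.29 × 10⁻¹¹/1 = 4.76 × 10⁻¹⁰ m
v = Zαc/n = 1·0.00730·3.00 × 10⁸/3 = 7.30 × 10⁵ m/s
T = 2πr/v = 4.10 × 10⁻¹⁵ s

4.10 × 10⁻¹⁵ s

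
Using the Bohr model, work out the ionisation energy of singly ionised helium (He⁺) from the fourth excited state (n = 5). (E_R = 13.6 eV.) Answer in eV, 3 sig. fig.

E_n = −E_R·Z²/n² = −13.6 × 2²/5² eV = -2.18 eV
Ionisation energy = −E_n = 2.18 eV

2.18 eV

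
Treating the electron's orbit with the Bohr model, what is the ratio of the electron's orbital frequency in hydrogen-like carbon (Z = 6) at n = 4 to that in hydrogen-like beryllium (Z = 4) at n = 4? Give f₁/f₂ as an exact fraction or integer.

9/4

f ∝ Z^2 · n^-3
f₁/f₂ = (6/4)^2 · (4/4)^-3 = 9/4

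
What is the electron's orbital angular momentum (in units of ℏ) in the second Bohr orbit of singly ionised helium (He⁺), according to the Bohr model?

L_n = nℏ, so L/ℏ = n = 2.

2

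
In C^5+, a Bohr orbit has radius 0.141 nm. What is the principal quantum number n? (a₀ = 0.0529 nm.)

r_n = n²a₀/Z ⇒ n² = rZ/a₀ = 0.141 × 6 / 0.0529 ≈ 15.99
n = 4

4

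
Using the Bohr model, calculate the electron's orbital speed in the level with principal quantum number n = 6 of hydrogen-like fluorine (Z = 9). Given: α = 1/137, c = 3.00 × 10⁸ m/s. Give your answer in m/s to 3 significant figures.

3.28 × 10⁶ m/s

v_n = Zαc/n = 9 × 0.00730 × 3.00 × 10⁸ / 6
    = 3.28 × 10⁶ m/s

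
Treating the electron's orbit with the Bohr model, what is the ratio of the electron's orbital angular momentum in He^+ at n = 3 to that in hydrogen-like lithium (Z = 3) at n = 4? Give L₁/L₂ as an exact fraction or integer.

3/4

L = nℏ is independent of Z.
L₁/L₂ = n₁/n₂ = 3/4 = 3/4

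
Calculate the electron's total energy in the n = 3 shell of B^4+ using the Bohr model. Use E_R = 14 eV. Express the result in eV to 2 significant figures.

E_n = −E_R·Z²/n² = −14 × 5²/3² = -39 eV

-39 eV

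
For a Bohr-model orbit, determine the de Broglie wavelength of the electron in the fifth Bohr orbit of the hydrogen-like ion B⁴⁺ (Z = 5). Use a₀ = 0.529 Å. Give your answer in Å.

3.32 Å

The Bohr quantisation condition is nλ = 2πr_n.
r_n = n²a₀/Z = 2.65 Å
λ = 2πr_n/n = 2π·2.65/5 = 3.32 Å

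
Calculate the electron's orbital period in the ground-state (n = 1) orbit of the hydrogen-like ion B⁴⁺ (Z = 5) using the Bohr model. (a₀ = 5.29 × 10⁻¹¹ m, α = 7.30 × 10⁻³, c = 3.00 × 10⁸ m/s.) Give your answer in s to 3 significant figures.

6.07 × 10⁻¹⁸ s

r = n²a₀/Z = 1²·5.29 × 10⁻¹¹/5 = 1.06 × 10⁻¹¹ m
v = Zαc/n = 5·0.00730·3.00 × 10⁸/1 = 1.09 × 10⁷ m/s
T = 2πr/v = 6.07 × 10⁻¹⁸ s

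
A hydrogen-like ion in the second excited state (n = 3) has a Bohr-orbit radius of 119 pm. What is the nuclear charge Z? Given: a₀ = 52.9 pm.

r_n = n²a₀/Z ⇒ Z = n²a₀/r = 3² × 52.9 / 119 ≈ 4.00
Z = 4

4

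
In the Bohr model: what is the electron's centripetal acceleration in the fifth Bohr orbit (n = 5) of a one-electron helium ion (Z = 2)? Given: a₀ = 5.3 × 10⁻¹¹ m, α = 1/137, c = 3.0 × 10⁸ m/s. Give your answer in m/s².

1.2 × 10²¹ m/s²

r = n²a₀/Z = 6.6 × 10⁻¹⁰ m, v = Zαc/n = 8.8 × 10⁵ m/s
a = v²/r = (8.8 × 10⁵)² / 6.6 × 10⁻¹⁰ = 1.2 × 10²¹ m/s²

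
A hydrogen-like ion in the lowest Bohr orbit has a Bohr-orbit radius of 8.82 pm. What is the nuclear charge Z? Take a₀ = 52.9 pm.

r_n = n²a₀/Z ⇒ Z = n²a₀/r = 1² × 52.9 / 8.82 ≈ 6.00
Z = 6

6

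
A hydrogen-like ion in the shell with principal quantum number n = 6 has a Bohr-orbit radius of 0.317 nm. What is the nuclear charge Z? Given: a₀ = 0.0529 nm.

6

r_n = n²a₀/Z ⇒ Z = n²a₀/r = 6² × 0.0529 / 0.317 ≈ 6.01
Z = 6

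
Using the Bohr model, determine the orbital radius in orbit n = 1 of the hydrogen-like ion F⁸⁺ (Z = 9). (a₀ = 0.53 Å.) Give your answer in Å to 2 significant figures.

0.059 Å

r_n = n²a₀/Z = 1² × 0.53 / 9
    = 1 × 0.53 / 9 = 0.059 Å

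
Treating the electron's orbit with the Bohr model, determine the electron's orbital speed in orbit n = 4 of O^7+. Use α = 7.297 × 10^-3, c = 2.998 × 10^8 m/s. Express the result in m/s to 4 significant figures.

v_n = Zαc/n = 8 × 0.007297 × 2.998 × 10^8 / 4
    = 4.375 × 10^6 m/s

4.375 × 10^6 m/s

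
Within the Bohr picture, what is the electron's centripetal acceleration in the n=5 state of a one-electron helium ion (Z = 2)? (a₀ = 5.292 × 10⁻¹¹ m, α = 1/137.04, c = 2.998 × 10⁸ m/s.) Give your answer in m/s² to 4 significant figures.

r = n²a₀/Z = 6.615 × 10⁻¹⁰ m, v = Zαc/n = 8.751 × 10⁵ m/s
a = v²/r = (8.751 × 10⁵)² / 6.615 × 10⁻¹⁰ = 1.158 × 10²¹ m/s²

1.158 × 10²¹ m/s²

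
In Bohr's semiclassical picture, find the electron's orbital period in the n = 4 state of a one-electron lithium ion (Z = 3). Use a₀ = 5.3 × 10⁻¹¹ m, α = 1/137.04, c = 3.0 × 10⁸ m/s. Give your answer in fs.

1.1 fs

r = n²a₀/Z = 4²·5.3 × 10⁻¹¹/3 = 2.8 × 10⁻¹⁰ m
v = Zαc/n = 3·0.0073·3.0 × 10⁸/4 = 1.6 × 10⁶ m/s
T = 2πr/v = 1.1 × 10⁻¹⁵ s = 1.1 fs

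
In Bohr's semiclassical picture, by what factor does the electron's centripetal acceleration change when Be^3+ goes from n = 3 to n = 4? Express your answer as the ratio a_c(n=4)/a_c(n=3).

81/256

a_c ∝ Z^3 · n^-4; with Z fixed, a_c ∝ n^-4.
a_c(n=4)/a_c(n=3) = (4/3)^-4 = 81/256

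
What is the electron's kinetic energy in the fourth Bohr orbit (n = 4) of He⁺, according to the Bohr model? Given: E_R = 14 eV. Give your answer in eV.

For a Coulomb orbit the virial theorem gives K = −E_n.
E_n = −E_R·Z²/n², so K = E_R·Z²/n² = 14 × 2²/4² = 3.5 eV

3.5 eV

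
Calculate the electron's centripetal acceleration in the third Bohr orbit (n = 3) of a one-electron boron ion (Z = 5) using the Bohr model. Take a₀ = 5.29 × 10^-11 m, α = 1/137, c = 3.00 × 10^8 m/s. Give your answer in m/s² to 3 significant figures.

r = n²a₀/Z = 9.52 × 10^-11 m, v = Zαc/n = 3.65 × 10^6 m/s
a = v²/r = (3.65 × 10^6)² / 9.52 × 10^-11 = 1.40 × 10^23 m/s²

1.40 × 10^23 m/s²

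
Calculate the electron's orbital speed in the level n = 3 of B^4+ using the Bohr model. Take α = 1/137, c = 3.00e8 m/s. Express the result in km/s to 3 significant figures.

3650 km/s

v_n = Zαc/n = 5 × 0.00730 × 3.00e8 / 3
    = 3650 km/s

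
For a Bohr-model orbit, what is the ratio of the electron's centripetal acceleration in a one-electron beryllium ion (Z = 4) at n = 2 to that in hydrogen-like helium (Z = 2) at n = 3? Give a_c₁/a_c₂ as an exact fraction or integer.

81/2

a_c ∝ Z^3 · n^-4
a_c₁/a_c₂ = (4/2)^3 · (2/3)^-4 = 81/2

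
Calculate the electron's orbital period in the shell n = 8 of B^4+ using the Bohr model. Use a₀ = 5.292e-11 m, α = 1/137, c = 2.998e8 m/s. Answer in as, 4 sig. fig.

r = n²a₀/Z = 8²·5.292e-11/5 = 6.774e-10 m
v = Zαc/n = 5·0.007299·2.998e8/8 = 1.368e6 m/s
T = 2πr/v = 3.112e-15 s = 3112 as

3112 as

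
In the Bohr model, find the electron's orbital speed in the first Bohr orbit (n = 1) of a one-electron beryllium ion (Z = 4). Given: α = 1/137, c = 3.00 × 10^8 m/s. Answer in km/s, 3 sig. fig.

v_n = Zαc/n = 4 × 0.00730 × 3.00 × 10^8 / 1
    = 8760 km/s

8760 km/s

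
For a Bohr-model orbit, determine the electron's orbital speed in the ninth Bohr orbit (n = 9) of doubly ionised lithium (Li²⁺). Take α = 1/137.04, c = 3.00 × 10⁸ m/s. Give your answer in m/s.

v_n = Zαc/n = 3 × 0.00730 × 3.00 × 10⁸ / 9
    = 7.30 × 10⁵ m/s

7.30 × 10⁵ m/s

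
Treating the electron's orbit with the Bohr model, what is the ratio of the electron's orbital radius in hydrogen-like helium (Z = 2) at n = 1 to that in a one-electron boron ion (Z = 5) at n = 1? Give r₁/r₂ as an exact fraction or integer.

r ∝ Z^-1 · n^2
r₁/r₂ = (2/5)^-1 · (1/1)^2 = 5/2

5/2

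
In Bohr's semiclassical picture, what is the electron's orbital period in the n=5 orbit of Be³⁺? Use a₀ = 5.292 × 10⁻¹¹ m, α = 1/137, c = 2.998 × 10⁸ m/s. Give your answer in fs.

1.187 fs

r = n²a₀/Z = 5²·5.292 × 10⁻¹¹/4 = 3.308 × 10⁻¹⁰ m
v = Zαc/n = 4·0.007299·2.998 × 10⁸/5 = 1.751 × 10⁶ m/s
T = 2πr/v = 1.187 × 10⁻¹⁵ s = 1.187 fs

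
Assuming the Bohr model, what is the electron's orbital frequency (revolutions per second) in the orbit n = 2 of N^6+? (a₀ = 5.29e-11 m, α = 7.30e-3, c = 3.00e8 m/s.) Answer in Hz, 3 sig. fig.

r = n²a₀/Z = 3.02e-11 m, v = Zαc/n = 7.67e6 m/s
f = v/(2πr) = 4.04e16 Hz

4.04e16 Hz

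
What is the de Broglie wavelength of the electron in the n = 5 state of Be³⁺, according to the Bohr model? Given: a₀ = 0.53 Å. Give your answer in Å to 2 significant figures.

4.2 Å

The Bohr quantisation condition is nλ = 2πr_n.
r_n = n²a₀/Z = 3.3 Å
λ = 2πr_n/n = 2π·3.3/5 = 4.2 Å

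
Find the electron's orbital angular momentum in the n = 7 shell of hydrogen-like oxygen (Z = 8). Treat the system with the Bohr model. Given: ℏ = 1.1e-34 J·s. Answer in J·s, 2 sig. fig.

7.7e-34 J·s

L_n = nℏ = 7 × 1.1e-34 = 7.7e-34 J·s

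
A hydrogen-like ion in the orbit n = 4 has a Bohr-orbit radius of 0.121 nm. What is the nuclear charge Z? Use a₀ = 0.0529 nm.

r_n = n²a₀/Z ⇒ Z = n²a₀/r = 4² × 0.0529 / 0.121 ≈ 7.00
Z = 7

7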